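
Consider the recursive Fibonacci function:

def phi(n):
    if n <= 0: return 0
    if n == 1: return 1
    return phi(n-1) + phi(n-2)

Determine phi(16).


Computing phi(16) bottom-up:
phi(0) = 0
phi(1) = 1
phi(2) = phi(1) + phi(0) = 1 + 0 = 1
phi(3) = phi(2) + phi(1) = 1 + 1 = 2
phi(4) = phi(3) + phi(2) = 2 + 1 = 3
phi(5) = phi(4) + phi(3) = 3 + 2 = 5
phi(6) = phi(5) + phi(4) = 5 + 3 = 8
phi(7) = phi(6) + phi(5) = 8 + 5 = 13
phi(8) = phi(7) + phi(6) = 13 + 8 = 21
phi(9) = phi(8) + phi(7) = 21 + 13 = 34
phi(10) = phi(9) + phi(8) = 34 + 21 = 55
phi(11) = phi(10) + phi(9) = 55 + 34 = 89
phi(12) = phi(11) + phi(10) = 89 + 55 = 144
phi(13) = phi(12) + phi(11) = 144 + 89 = 233
phi(14) = phi(13) + phi(12) = 233 + 144 = 377
phi(15) = phi(14) + phi(13) = 377 + 233 = 610
phi(16) = phi(15) + phi(14) = 610 + 377 = 987

987


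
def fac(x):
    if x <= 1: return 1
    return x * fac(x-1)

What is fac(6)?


fac(6)
= 6 * fac(5)
= 6 * 5 * fac(4)
= 6 * 5 * 4 * fac(3)
= 6 * 5 * 4 * 3 * fac(2)
= 6 * 5 * 4 * 3 * 2 * fac(1)
= 6 * 5 * 4 * 3 * 2 * 1
= 720

720


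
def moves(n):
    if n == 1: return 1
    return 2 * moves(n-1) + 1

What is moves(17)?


moves(17) = 2 * moves(16) + 1
moves(16) = 2 * moves(15) + 1
moves(15) = 2 * moves(14) + 1
moves(14) = 2 * moves(13) + 1
moves(13) = 2 * moves(12) + 1
moves(12) = 2 * moves(11) + 1
moves(11) = 2 * moves(10) + 1
moves(10) = 2 * moves(9) + 1
moves(9) = 2 * moves(8) + 1
moves(8) = 2 * moves(7) + 1
moves(7) = 2 * moves(6) + 1
moves(6) = 2 * moves(5) + 1
moves(5) = 2 * moves(4) + 1
moves(4) = 2 * moves(3) + 1
moves(3) = 2 * moves(2) + 1
moves(2) = 2 * moves(1) + 1
moves(1) = 1  (base case)
moves(2) = 2 * 1 + 1 = 3
moves(3) = 2 * 3 + 1 = 7
moves(4) = 2 * 7 + 1 = 15
moves(5) = 2 * 15 + 1 = 31
moves(6) = 2 * 31 + 1 = 63
moves(7) = 2 * 63 + 1 = 127
moves(8) = 2 * 127 + 1 = 255
moves(9) = 2 * 255 + 1 = 511
moves(10) = 2 * 511 + 1 = 1023
moves(11) = 2 * 1023 + 1 = 2047
moves(12) = 2 * 2047 + 1 = 4095
moves(13) = 2 * 4095 + 1 = 8191
moves(14) = 2 * 8191 + 1 = 16383
moves(15) = 2 * 16383 + 1 = 32767
moves(16) = 2 * 32767 + 1 = 65535
moves(17) = 2 * 65535 + 1 = 131071

131071


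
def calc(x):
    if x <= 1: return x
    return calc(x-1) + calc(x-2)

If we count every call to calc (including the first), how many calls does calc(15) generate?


Let C(n) = total calls for calc(n)
C(0) = 1, C(1) = 1
C(2) = 1 + C(1) + C(0) = 1 + 1 + 1 = 3
C(3) = 1 + C(2) + C(1) = 1 + 3 + 1 = 5
C(4) = 1 + C(3) + C(2) = 1 + 5 + 3 = 9
C(5) = 1 + C(4) + C(3) = 1 + 9 + 5 = 15
C(6) = 1 + C(5) + C(4) = 1 + 15 + 9 = 25
C(7) = 1 + C(6) + C(5) = 1 + 25 + 15 = 41
C(8) = 1 + C(7) + C(6) = 1 + 41 + 25 = 67
C(9) = 1 + C(8) + C(7) = 1 + 67 + 41 = 109
C(10) = 1 + C(9) + C(8) = 1 + 109 + 67 = 177
C(11) = 1 + C(10) + C(9) = 1 + 177 + 109 = 287
C(12) = 1 + C(11) + C(10) = 1 + 287 + 177 = 465
C(13) = 1 + C(12) + C(11) = 1 + 465 + 287 = 753
C(14) = 1 + C(13) + C(12) = 1 + 753 + 465 = 1219
C(15) = 1 + C(14) + C(13) = 1 + 1219 + 753 = 1973

1973


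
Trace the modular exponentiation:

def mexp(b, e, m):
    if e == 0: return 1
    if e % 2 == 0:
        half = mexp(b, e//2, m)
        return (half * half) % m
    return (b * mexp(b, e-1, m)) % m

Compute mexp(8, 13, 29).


mexp(8, 13, 29): e is odd, compute mexp(8, 12, 29)
  mexp(8, 12, 29): e is even, compute mexp(8, 6, 29)
    mexp(8, 6, 29): e is even, compute mexp(8, 3, 29)
      mexp(8, 3, 29): e is odd, compute mexp(8, 2, 29)
        mexp(8, 2, 29): e is even, compute mexp(8, 1, 29)
          mexp(8, 1, 29): e is odd, compute mexp(8, 0, 29)
          mexp(8, 0, 29) = 1
          (8 * 1) % 29 = 8
        half=8, (8*8) % 29 = 6
      (8 * 6) % 29 = 19
    half=19, (19*19) % 29 = 13
  half=13, (13*13) % 29 = 24
(8 * 24) % 29 = 18

18


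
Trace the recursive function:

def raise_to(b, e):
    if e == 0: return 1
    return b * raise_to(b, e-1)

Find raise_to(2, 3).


raise_to(2, 3)
= 2 * raise_to(2, 2)
= 2 * 2 * raise_to(2, 1)
= 2 * 2 * 2 * raise_to(2, 0)
= 2 * 2 * 2 * 1
= 8

8


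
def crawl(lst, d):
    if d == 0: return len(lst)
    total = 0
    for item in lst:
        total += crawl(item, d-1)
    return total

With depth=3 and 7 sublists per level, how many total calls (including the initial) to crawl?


At depth 0 (root): 1 call
At depth 1: each of 1 parents calls crawl on 7 children = 7 calls
At depth 2: each of 7 parents calls crawl on 7 children = 49 calls
At depth 3: each of 49 parents calls crawl on 7 children = 343 calls
Total: 1 + 7 + 49 + 343 = 400

400


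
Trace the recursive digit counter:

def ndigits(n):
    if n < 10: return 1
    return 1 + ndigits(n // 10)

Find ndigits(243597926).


ndigits(243597926) = 1 + ndigits(24359792)
ndigits(24359792) = 1 + ndigits(2435979)
ndigits(2435979) = 1 + ndigits(243597)
ndigits(243597) = 1 + ndigits(24359)
ndigits(24359) = 1 + ndigits(2435)
ndigits(2435) = 1 + ndigits(243)
ndigits(243) = 1 + ndigits(24)
ndigits(24) = 1 + ndigits(2)
ndigits(2) = 1  (base case: 2 < 10)
Unwinding: 1 + 1 + 1 + 1 + 1 + 1 + 1 + 1 + 1 = 9

9


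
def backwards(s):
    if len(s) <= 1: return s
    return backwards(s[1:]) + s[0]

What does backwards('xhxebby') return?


backwards('xhxebby') = backwards('hxebby') + 'x'
backwards('hxebby') = backwards('xebby') + 'h'
backwards('xebby') = backwards('ebby') + 'x'
backwards('ebby') = backwards('bby') + 'e'
backwards('bby') = backwards('by') + 'b'
backwards('by') = backwards('y') + 'b'
backwards('y') = 'y'  (base case)
Concatenating: 'y' + 'b' + 'b' + 'e' + 'x' + 'h' + 'x' = 'ybbexhx'

ybbexhx


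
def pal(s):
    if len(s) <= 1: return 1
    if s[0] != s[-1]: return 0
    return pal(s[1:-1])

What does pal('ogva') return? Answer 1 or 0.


pal('ogva'): s[0]='o' != s[-1]='a' -> return 0
Result: 0 (not a palindrome)

0


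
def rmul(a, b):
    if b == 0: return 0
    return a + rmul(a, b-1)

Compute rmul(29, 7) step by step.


rmul(29, 7) = 29 + rmul(29, 6)
rmul(29, 6) = 29 + rmul(29, 5)
rmul(29, 5) = 29 + rmul(29, 4)
rmul(29, 4) = 29 + rmul(29, 3)
rmul(29, 3) = 29 + rmul(29, 2)
rmul(29, 2) = 29 + rmul(29, 1)
rmul(29, 1) = 29 + rmul(29, 0)
rmul(29, 0) = 0  (base case)
Total: 29 + 29 + 29 + 29 + 29 + 29 + 29 + 0 = 203

203


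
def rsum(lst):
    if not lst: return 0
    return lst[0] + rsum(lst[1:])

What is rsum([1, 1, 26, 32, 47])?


rsum([1, 1, 26, 32, 47]) = 1 + rsum([1, 26, 32, 47])
rsum([1, 26, 32, 47]) = 1 + rsum([26, 32, 47])
rsum([26, 32, 47]) = 26 + rsum([32, 47])
rsum([32, 47]) = 32 + rsum([47])
rsum([47]) = 47 + rsum([])
rsum([]) = 0  (base case)
Total: 1 + 1 + 26 + 32 + 47 + 0 = 107

107


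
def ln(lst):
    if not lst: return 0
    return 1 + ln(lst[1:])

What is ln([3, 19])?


ln([3, 19]) = 1 + ln([19])
ln([19]) = 1 + ln([])
ln([]) = 0  (base case)
Unwinding: 1 + 1 + 0 = 2

2


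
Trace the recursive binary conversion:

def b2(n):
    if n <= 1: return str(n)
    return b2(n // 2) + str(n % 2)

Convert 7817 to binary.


b2(7817) = b2(3908) + '1'
b2(3908) = b2(1954) + '0'
b2(1954) = b2(977) + '0'
b2(977) = b2(488) + '1'
b2(488) = b2(244) + '0'
b2(244) = b2(122) + '0'
b2(122) = b2(61) + '0'
b2(61) = b2(30) + '1'
b2(30) = b2(15) + '0'
b2(15) = b2(7) + '1'
b2(7) = b2(3) + '1'
b2(3) = b2(1) + '1'
b2(1) = '1'  (base case)
Concatenating: '1' + '1' + '1' + '1' + '0' + '1' + '0' + '0' + '0' + '1' + '0' + '0' + '1' = '1111010001001'

1111010001001


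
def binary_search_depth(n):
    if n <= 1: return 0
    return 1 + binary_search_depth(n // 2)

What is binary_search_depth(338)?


338 / 2 = 169
169 / 2 = 84
84 / 2 = 42
42 / 2 = 21
21 / 2 = 10
10 / 2 = 5
5 / 2 = 2
2 / 2 = 1
Reached 1 after 8 halvings

8


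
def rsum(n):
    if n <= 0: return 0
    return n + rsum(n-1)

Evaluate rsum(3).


rsum(3)
= 3 + 2 + 1 + rsum(0)
= 3 + 2 + 1 + 0
= 6

6


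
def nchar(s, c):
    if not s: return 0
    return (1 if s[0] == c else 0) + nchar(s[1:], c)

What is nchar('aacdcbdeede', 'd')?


s[0]='a' != 'd' -> 0
s[0]='a' != 'd' -> 0
s[0]='c' != 'd' -> 0
s[0]='d' == 'd' -> 1
s[0]='c' != 'd' -> 0
s[0]='b' != 'd' -> 0
s[0]='d' == 'd' -> 1
s[0]='e' != 'd' -> 0
s[0]='e' != 'd' -> 0
s[0]='d' == 'd' -> 1
s[0]='e' != 'd' -> 0
Sum: 0 + 0 + 0 + 1 + 0 + 0 + 1 + 0 + 0 + 1 + 0 = 3

3


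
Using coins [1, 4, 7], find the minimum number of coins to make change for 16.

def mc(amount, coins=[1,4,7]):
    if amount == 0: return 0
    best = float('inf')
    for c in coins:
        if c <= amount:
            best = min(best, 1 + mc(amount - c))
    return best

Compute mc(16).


Building up with DP:
mc(0) = 0
mc(1) = min(1+mc(0)=1+0=1) = 1
mc(2) = min(1+mc(1)=1+1=2) = 2
mc(3) = min(1+mc(2)=1+2=3) = 3
mc(4) = min(1+mc(3)=1+3=4, 1+mc(0)=1+0=1) = 1
mc(5) = min(1+mc(4)=1+1=2, 1+mc(1)=1+1=2) = 2
mc(6) = min(1+mc(5)=1+2=3, 1+mc(2)=1+2=3) = 3
mc(7) = min(1+mc(6)=1+3=4, 1+mc(3)=1+3=4, 1+mc(0)=1+0=1) = 1
mc(8) = min(1+mc(7)=1+1=2, 1+mc(4)=1+1=2, 1+mc(1)=1+1=2) = 2
mc(9) = min(1+mc(8)=1+2=3, 1+mc(5)=1+2=3, 1+mc(2)=1+2=3) = 3
mc(10) = min(1+mc(9)=1+3=4, 1+mc(6)=1+3=4, 1+mc(3)=1+3=4) = 4
mc(11) = min(1+mc(10)=1+4=5, 1+mc(7)=1+1=2, 1+mc(4)=1+1=2) = 2
mc(12) = min(1+mc(11)=1+2=3, 1+mc(8)=1+2=3, 1+mc(5)=1+2=3) = 3
mc(13) = min(1+mc(12)=1+3=4, 1+mc(9)=1+3=4, 1+mc(6)=1+3=4) = 4
mc(14) = min(1+mc(13)=1+4=5, 1+mc(10)=1+4=5, 1+mc(7)=1+1=2) = 2
mc(15) = min(1+mc(14)=1+2=3, 1+mc(11)=1+2=3, 1+mc(8)=1+2=3) = 3
mc(16) = min(1+mc(15)=1+3=4, 1+mc(12)=1+3=4, 1+mc(9)=1+3=4) = 4

4


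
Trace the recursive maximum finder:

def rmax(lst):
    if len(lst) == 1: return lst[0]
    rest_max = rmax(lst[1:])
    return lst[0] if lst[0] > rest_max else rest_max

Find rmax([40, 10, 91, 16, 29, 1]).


rmax([40, 10, 91, 16, 29, 1]): compare 40 with rmax([10, 91, 16, 29, 1])
rmax([10, 91, 16, 29, 1]): compare 10 with rmax([91, 16, 29, 1])
rmax([91, 16, 29, 1]): compare 91 with rmax([16, 29, 1])
rmax([16, 29, 1]): compare 16 with rmax([29, 1])
rmax([29, 1]): compare 29 with rmax([1])
rmax([1]) = 1  (base case)
Compare 29 with 1 -> 29
Compare 16 with 29 -> 29
Compare 91 with 29 -> 91
Compare 10 with 91 -> 91
Compare 40 with 91 -> 91

91


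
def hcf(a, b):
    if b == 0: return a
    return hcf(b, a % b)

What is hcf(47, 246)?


hcf(47, 246) = hcf(246, 47)
hcf(246, 47) = hcf(47, 11)
hcf(47, 11) = hcf(11, 3)
hcf(11, 3) = hcf(3, 2)
hcf(3, 2) = hcf(2, 1)
hcf(2, 1) = hcf(1, 0)
hcf(1, 0) = 1  (base case)

1


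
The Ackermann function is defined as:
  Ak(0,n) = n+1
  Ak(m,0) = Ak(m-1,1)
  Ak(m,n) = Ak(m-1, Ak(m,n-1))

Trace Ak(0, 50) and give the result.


Ak(0, 50) = 51
Result: Ak(0, 50) = 51

51


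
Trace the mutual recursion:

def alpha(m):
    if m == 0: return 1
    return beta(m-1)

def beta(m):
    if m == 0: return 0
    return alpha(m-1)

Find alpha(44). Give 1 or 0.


alpha(44) = beta(43)
beta(43) = alpha(42)
alpha(42) = beta(41)
beta(41) = alpha(40)
alpha(40) = beta(39)
beta(39) = alpha(38)
alpha(38) = beta(37)
beta(37) = alpha(36)
alpha(36) = beta(35)
beta(35) = alpha(34)
alpha(34) = beta(33)
beta(33) = alpha(32)
alpha(32) = beta(31)
beta(31) = alpha(30)
alpha(30) = beta(29)
beta(29) = alpha(28)
alpha(28) = beta(27)
beta(27) = alpha(26)
alpha(26) = beta(25)
beta(25) = alpha(24)
alpha(24) = beta(23)
beta(23) = alpha(22)
alpha(22) = beta(21)
beta(21) = alpha(20)
alpha(20) = beta(19)
beta(19) = alpha(18)
alpha(18) = beta(17)
beta(17) = alpha(16)
alpha(16) = beta(15)
beta(15) = alpha(14)
alpha(14) = beta(13)
beta(13) = alpha(12)
alpha(12) = beta(11)
beta(11) = alpha(10)
alpha(10) = beta(9)
beta(9) = alpha(8)
alpha(8) = beta(7)
beta(7) = alpha(6)
alpha(6) = beta(5)
beta(5) = alpha(4)
alpha(4) = beta(3)
beta(3) = alpha(2)
alpha(2) = beta(1)
beta(1) = alpha(0)
alpha(0) = 1  (base case)
Result: 1

1


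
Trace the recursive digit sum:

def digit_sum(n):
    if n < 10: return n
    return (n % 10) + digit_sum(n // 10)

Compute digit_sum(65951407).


digit_sum(65951407) = 7 + digit_sum(6595140)
digit_sum(6595140) = 0 + digit_sum(659514)
digit_sum(659514) = 4 + digit_sum(65951)
digit_sum(65951) = 1 + digit_sum(6595)
digit_sum(6595) = 5 + digit_sum(659)
digit_sum(659) = 9 + digit_sum(65)
digit_sum(65) = 5 + digit_sum(6)
digit_sum(6) = 6  (base case)
Total: 7 + 0 + 4 + 1 + 5 + 9 + 5 + 6 = 37

37


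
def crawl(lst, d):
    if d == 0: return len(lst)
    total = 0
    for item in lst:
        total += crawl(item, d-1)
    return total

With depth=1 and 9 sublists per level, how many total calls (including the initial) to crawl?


At depth 0 (root): 1 call
At depth 1: each of 1 parents calls crawl on 9 children = 9 calls
Total: 1 + 9 = 10

10


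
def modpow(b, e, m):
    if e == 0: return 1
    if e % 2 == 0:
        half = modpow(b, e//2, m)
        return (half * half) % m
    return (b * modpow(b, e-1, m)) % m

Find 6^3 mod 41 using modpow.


modpow(6, 3, 41): e is odd, compute modpow(6, 2, 41)
  modpow(6, 2, 41): e is even, compute modpow(6, 1, 41)
    modpow(6, 1, 41): e is odd, compute modpow(6, 0, 41)
      modpow(6, 0, 41) = 1
    (6 * 1) % 41 = 6
  half=6, (6*6) % 41 = 36
(6 * 36) % 41 = 11

11


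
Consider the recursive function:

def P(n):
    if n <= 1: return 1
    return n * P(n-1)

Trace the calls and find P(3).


P(3)
= 3 * P(2)
= 3 * 2 * P(1)
= 3 * 2 * 1
= 6

6


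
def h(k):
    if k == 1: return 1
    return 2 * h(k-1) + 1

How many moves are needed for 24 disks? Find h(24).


h(24) = 2 * h(23) + 1
h(23) = 2 * h(22) + 1
h(22) = 2 * h(21) + 1
h(21) = 2 * h(20) + 1
h(20) = 2 * h(19) + 1
h(19) = 2 * h(18) + 1
h(18) = 2 * h(17) + 1
h(17) = 2 * h(16) + 1
h(16) = 2 * h(15) + 1
h(15) = 2 * h(14) + 1
h(14) = 2 * h(13) + 1
h(13) = 2 * h(12) + 1
h(12) = 2 * h(11) + 1
h(11) = 2 * h(10) + 1
h(10) = 2 * h(9) + 1
h(9) = 2 * h(8) + 1
h(8) = 2 * h(7) + 1
h(7) = 2 * h(6) + 1
h(6) = 2 * h(5) + 1
h(5) = 2 * h(4) + 1
h(4) = 2 * h(3) + 1
h(3) = 2 * h(2) + 1
h(2) = 2 * h(1) + 1
h(1) = 1  (base case)
h(2) = 2 * 1 + 1 = 3
h(3) = 2 * 3 + 1 = 7
h(4) = 2 * 7 + 1 = 15
h(5) = 2 * 15 + 1 = 31
h(6) = 2 * 31 + 1 = 63
h(7) = 2 * 63 + 1 = 127
h(8) = 2 * 127 + 1 = 255
h(9) = 2 * 255 + 1 = 511
h(10) = 2 * 511 + 1 = 1023
h(11) = 2 * 1023 + 1 = 2047
h(12) = 2 * 2047 + 1 = 4095
h(13) = 2 * 4095 + 1 = 8191
h(14) = 2 * 8191 + 1 = 16383
h(15) = 2 * 16383 + 1 = 32767
h(16) = 2 * 32767 + 1 = 65535
h(17) = 2 * 65535 + 1 = 131071
h(18) = 2 * 131071 + 1 = 262143
h(19) = 2 * 262143 + 1 = 524287
h(20) = 2 * 524287 + 1 = 1048575
h(21) = 2 * 1048575 + 1 = 2097151
h(22) = 2 * 2097151 + 1 = 4194303
h(23) = 2 * 4194303 + 1 = 8388607
h(24) = 2 * 8388607 + 1 = 16777215

16777215


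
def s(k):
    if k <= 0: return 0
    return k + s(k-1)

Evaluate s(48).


s(48)
= 48 + 47 + 46 + 45 + 44 + 43 + 42 + 41 + 40 + 39 + 38 + 37 + 36 + 35 + 34 + 33 + 32 + 31 + 30 + 29 + 28 + 27 + 26 + 25 + 24 + 23 + 22 + 21 + 20 + 19 + 18 + 17 + 16 + 15 + 14 + 13 + 12 + 11 + 10 + 9 + 8 + 7 + 6 + 5 + 4 + 3 + 2 + 1 + s(0)
= 48 + 47 + 46 + 45 + 44 + 43 + 42 + 41 + 40 + 39 + 38 + 37 + 36 + 35 + 34 + 33 + 32 + 31 + 30 + 29 + 28 + 27 + 26 + 25 + 24 + 23 + 22 + 21 + 20 + 19 + 18 + 17 + 16 + 15 + 14 + 13 + 12 + 11 + 10 + 9 + 8 + 7 + 6 + 5 + 4 + 3 + 2 + 1 + 0
= 1176

1176


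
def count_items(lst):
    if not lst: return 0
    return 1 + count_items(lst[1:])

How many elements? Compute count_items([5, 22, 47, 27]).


count_items([5, 22, 47, 27]) = 1 + count_items([22, 47, 27])
count_items([22, 47, 27]) = 1 + count_items([47, 27])
count_items([47, 27]) = 1 + count_items([27])
count_items([27]) = 1 + count_items([])
count_items([]) = 0  (base case)
Unwinding: 1 + 1 + 1 + 1 + 0 = 4

4


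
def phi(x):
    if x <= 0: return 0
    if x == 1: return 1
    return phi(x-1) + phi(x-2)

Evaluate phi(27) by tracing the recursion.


Computing phi(27) bottom-up:
phi(0) = 0
phi(1) = 1
phi(2) = phi(1) + phi(0) = 1 + 0 = 1
phi(3) = phi(2) + phi(1) = 1 + 1 = 2
phi(4) = phi(3) + phi(2) = 2 + 1 = 3
phi(5) = phi(4) + phi(3) = 3 + 2 = 5
phi(6) = phi(5) + phi(4) = 5 + 3 = 8
phi(7) = phi(6) + phi(5) = 8 + 5 = 13
phi(8) = phi(7) + phi(6) = 13 + 8 = 21
phi(9) = phi(8) + phi(7) = 21 + 13 = 34
phi(10) = phi(9) + phi(8) = 34 + 21 = 55
phi(11) = phi(10) + phi(9) = 55 + 34 = 89
phi(12) = phi(11) + phi(10) = 89 + 55 = 144
phi(13) = phi(12) + phi(11) = 144 + 89 = 233
phi(14) = phi(13) + phi(12) = 233 + 144 = 377
phi(15) = phi(14) + phi(13) = 377 + 233 = 610
phi(16) = phi(15) + phi(14) = 610 + 377 = 987
phi(17) = phi(16) + phi(15) = 987 + 610 = 1597
phi(18) = phi(17) + phi(16) = 1597 + 987 = 2584
phi(19) = phi(18) + phi(17) = 2584 + 1597 = 4181
phi(20) = phi(19) + phi(18) = 4181 + 2584 = 6765
phi(21) = phi(20) + phi(19) = 6765 + 4181 = 10946
phi(22) = phi(21) + phi(20) = 10946 + 6765 = 17711
phi(23) = phi(22) + phi(21) = 17711 + 10946 = 28657
phi(24) = phi(23) + phi(22) = 28657 + 17711 = 46368
phi(25) = phi(24) + phi(23) = 46368 + 28657 = 75025
phi(26) = phi(25) + phi(24) = 75025 + 46368 = 121393
phi(27) = phi(26) + phi(25) = 121393 + 75025 = 196418

196418


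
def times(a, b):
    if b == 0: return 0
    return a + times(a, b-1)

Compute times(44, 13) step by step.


times(44, 13) = 44 + times(44, 12)
times(44, 12) = 44 + times(44, 11)
times(44, 11) = 44 + times(44, 10)
times(44, 10) = 44 + times(44, 9)
times(44, 9) = 44 + times(44, 8)
times(44, 8) = 44 + times(44, 7)
times(44, 7) = 44 + times(44, 6)
times(44, 6) = 44 + times(44, 5)
times(44, 5) = 44 + times(44, 4)
times(44, 4) = 44 + times(44, 3)
times(44, 3) = 44 + times(44, 2)
times(44, 2) = 44 + times(44, 1)
times(44, 1) = 44 + times(44, 0)
times(44, 0) = 0  (base case)
Total: 44 + 44 + 44 + 44 + 44 + 44 + 44 + 44 + 44 + 44 + 44 + 44 + 44 + 0 = 572

572


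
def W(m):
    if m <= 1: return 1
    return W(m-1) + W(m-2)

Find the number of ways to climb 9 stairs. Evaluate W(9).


Building up from base cases:
W(0) = 1
W(1) = 1
W(2) = W(1) + W(0) = 1 + 1 = 2
W(3) = W(2) + W(1) = 2 + 1 = 3
W(4) = W(3) + W(2) = 3 + 2 = 5
W(5) = W(4) + W(3) = 5 + 3 = 8
W(6) = W(5) + W(4) = 8 + 5 = 13
W(7) = W(6) + W(5) = 13 + 8 = 21
W(8) = W(7) + W(6) = 21 + 13 = 34
W(9) = W(8) + W(7) = 34 + 21 = 55

55


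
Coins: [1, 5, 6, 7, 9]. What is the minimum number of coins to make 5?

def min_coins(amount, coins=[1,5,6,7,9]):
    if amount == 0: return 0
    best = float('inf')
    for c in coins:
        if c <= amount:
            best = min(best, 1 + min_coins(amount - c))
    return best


Building up with DP:
min_coins(0) = 0
min_coins(1) = min(1+min_coins(0)=1+0=1) = 1
min_coins(2) = min(1+min_coins(1)=1+1=2) = 2
min_coins(3) = min(1+min_coins(2)=1+2=3) = 3
min_coins(4) = min(1+min_coins(3)=1+3=4) = 4
min_coins(5) = min(1+min_coins(4)=1+4=5, 1+min_coins(0)=1+0=1) = 1

1


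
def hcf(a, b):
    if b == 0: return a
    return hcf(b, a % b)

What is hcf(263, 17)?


hcf(263, 17) = hcf(17, 8)
hcf(17, 8) = hcf(8, 1)
hcf(8, 1) = hcf(1, 0)
hcf(1, 0) = 1  (base case)

1


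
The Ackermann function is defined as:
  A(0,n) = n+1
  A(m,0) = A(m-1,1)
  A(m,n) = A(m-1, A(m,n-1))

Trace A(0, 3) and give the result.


A(0, 3) = 4
Result: A(0, 3) = 4

4


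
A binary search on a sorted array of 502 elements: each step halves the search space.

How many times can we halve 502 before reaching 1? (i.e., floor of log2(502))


502 / 2 = 251
251 / 2 = 125
125 / 2 = 62
62 / 2 = 31
31 / 2 = 15
15 / 2 = 7
7 / 2 = 3
3 / 2 = 1
Reached 1 after 8 halvings

8


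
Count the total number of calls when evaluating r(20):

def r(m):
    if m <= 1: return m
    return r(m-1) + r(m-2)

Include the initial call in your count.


Let C(n) = total calls for r(n)
C(0) = 1, C(1) = 1
C(2) = 1 + C(1) + C(0) = 1 + 1 + 1 = 3
C(3) = 1 + C(2) + C(1) = 1 + 3 + 1 = 5
C(4) = 1 + C(3) + C(2) = 1 + 5 + 3 = 9
C(5) = 1 + C(4) + C(3) = 1 + 9 + 5 = 15
C(6) = 1 + C(5) + C(4) = 1 + 15 + 9 = 25
C(7) = 1 + C(6) + C(5) = 1 + 25 + 15 = 41
C(8) = 1 + C(7) + C(6) = 1 + 41 + 25 = 67
C(9) = 1 + C(8) + C(7) = 1 + 67 + 41 = 109
C(10) = 1 + C(9) + C(8) = 1 + 109 + 67 = 177
C(11) = 1 + C(10) + C(9) = 1 + 177 + 109 = 287
C(12) = 1 + C(11) + C(10) = 1 + 287 + 177 = 465
C(13) = 1 + C(12) + C(11) = 1 + 465 + 287 = 753
C(14) = 1 + C(13) + C(12) = 1 + 753 + 465 = 1219
C(15) = 1 + C(14) + C(13) = 1 + 1219 + 753 = 1973
C(16) = 1 + C(15) + C(14) = 1 + 1973 + 1219 = 3193
C(17) = 1 + C(16) + C(15) = 1 + 3193 + 1973 = 5167
C(18) = 1 + C(17) + C(16) = 1 + 5167 + 3193 = 8361
C(19) = 1 + C(18) + C(17) = 1 + 8361 + 5167 = 13529
C(20) = 1 + C(19) + C(18) = 1 + 13529 + 8361 = 21891

21891


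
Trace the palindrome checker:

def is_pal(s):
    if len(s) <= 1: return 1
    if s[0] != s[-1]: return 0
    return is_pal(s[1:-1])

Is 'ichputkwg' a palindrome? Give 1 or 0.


is_pal('ichputkwg'): s[0]='i' != s[-1]='g' -> return 0
Result: 0 (not a palindrome)

0


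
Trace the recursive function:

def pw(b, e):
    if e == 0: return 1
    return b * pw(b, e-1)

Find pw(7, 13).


pw(7, 13)
= 7 * pw(7, 12)
= 7 * 7 * pw(7, 11)
= 7 * 7 * 7 * pw(7, 10)
= 7 * 7 * 7 * 7 * pw(7, 9)
= 7 * 7 * 7 * 7 * 7 * pw(7, 8)
= 7 * 7 * 7 * 7 * 7 * 7 * pw(7, 7)
= 7 * 7 * 7 * 7 * 7 * 7 * 7 * pw(7, 6)
= 7 * 7 * 7 * 7 * 7 * 7 * 7 * 7 * pw(7, 5)
= 7 * 7 * 7 * 7 * 7 * 7 * 7 * 7 * 7 * pw(7, 4)
= 7 * 7 * 7 * 7 * 7 * 7 * 7 * 7 * 7 * 7 * pw(7, 3)
= 7 * 7 * 7 * 7 * 7 * 7 * 7 * 7 * 7 * 7 * 7 * pw(7, 2)
= 7 * 7 * 7 * 7 * 7 * 7 * 7 * 7 * 7 * 7 * 7 * 7 * pw(7, 1)
= 7 * 7 * 7 * 7 * 7 * 7 * 7 * 7 * 7 * 7 * 7 * 7 * 7 * pw(7, 0)
= 7 * 7 * 7 * 7 * 7 * 7 * 7 * 7 * 7 * 7 * 7 * 7 * 7 * 1
= 96889010407

96889010407


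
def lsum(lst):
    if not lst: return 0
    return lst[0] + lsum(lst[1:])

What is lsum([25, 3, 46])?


lsum([25, 3, 46]) = 25 + lsum([3, 46])
lsum([3, 46]) = 3 + lsum([46])
lsum([46]) = 46 + lsum([])
lsum([]) = 0  (base case)
Total: 25 + 3 + 46 + 0 = 74

74


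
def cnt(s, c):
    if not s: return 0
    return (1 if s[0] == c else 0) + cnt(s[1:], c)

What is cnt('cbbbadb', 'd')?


s[0]='c' != 'd' -> 0
s[0]='b' != 'd' -> 0
s[0]='b' != 'd' -> 0
s[0]='b' != 'd' -> 0
s[0]='a' != 'd' -> 0
s[0]='d' == 'd' -> 1
s[0]='b' != 'd' -> 0
Sum: 0 + 0 + 0 + 0 + 0 + 1 + 0 = 1

1


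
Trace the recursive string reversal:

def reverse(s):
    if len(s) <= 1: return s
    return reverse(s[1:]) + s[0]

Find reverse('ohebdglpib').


reverse('ohebdglpib') = reverse('hebdglpib') + 'o'
reverse('hebdglpib') = reverse('ebdglpib') + 'h'
reverse('ebdglpib') = reverse('bdglpib') + 'e'
reverse('bdglpib') = reverse('dglpib') + 'b'
reverse('dglpib') = reverse('glpib') + 'd'
reverse('glpib') = reverse('lpib') + 'g'
reverse('lpib') = reverse('pib') + 'l'
reverse('pib') = reverse('ib') + 'p'
reverse('ib') = reverse('b') + 'i'
reverse('b') = 'b'  (base case)
Concatenating: 'b' + 'i' + 'p' + 'l' + 'g' + 'd' + 'b' + 'e' + 'h' + 'o' = 'biplgdbeho'

biplgdbeho


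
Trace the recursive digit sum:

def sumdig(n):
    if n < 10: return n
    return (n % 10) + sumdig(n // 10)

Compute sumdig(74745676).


sumdig(74745676) = 6 + sumdig(7474567)
sumdig(7474567) = 7 + sumdig(747456)
sumdig(747456) = 6 + sumdig(74745)
sumdig(74745) = 5 + sumdig(7474)
sumdig(7474) = 4 + sumdig(747)
sumdig(747) = 7 + sumdig(74)
sumdig(74) = 4 + sumdig(7)
sumdig(7) = 7  (base case)
Total: 6 + 7 + 6 + 5 + 4 + 7 + 4 + 7 = 46

46


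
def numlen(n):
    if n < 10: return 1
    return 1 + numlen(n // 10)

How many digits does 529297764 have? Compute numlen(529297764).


numlen(529297764) = 1 + numlen(52929776)
numlen(52929776) = 1 + numlen(5292977)
numlen(5292977) = 1 + numlen(529297)
numlen(529297) = 1 + numlen(52929)
numlen(52929) = 1 + numlen(5292)
numlen(5292) = 1 + numlen(529)
numlen(529) = 1 + numlen(52)
numlen(52) = 1 + numlen(5)
numlen(5) = 1  (base case: 5 < 10)
Unwinding: 1 + 1 + 1 + 1 + 1 + 1 + 1 + 1 + 1 = 9

9


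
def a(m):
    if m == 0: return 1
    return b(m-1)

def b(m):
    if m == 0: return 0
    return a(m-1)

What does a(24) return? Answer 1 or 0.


a(24) = b(23)
b(23) = a(22)
a(22) = b(21)
b(21) = a(20)
a(20) = b(19)
b(19) = a(18)
a(18) = b(17)
b(17) = a(16)
a(16) = b(15)
b(15) = a(14)
a(14) = b(13)
b(13) = a(12)
a(12) = b(11)
b(11) = a(10)
a(10) = b(9)
b(9) = a(8)
a(8) = b(7)
b(7) = a(6)
a(6) = b(5)
b(5) = a(4)
a(4) = b(3)
b(3) = a(2)
a(2) = b(1)
b(1) = a(0)
a(0) = 1  (base case)
Result: 1

1


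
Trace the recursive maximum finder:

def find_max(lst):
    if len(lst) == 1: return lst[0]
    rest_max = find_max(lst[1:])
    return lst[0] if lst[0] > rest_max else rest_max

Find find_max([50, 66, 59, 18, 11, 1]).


find_max([50, 66, 59, 18, 11, 1]): compare 50 with find_max([66, 59, 18, 11, 1])
find_max([66, 59, 18, 11, 1]): compare 66 with find_max([59, 18, 11, 1])
find_max([59, 18, 11, 1]): compare 59 with find_max([18, 11, 1])
find_max([18, 11, 1]): compare 18 with find_max([11, 1])
find_max([11, 1]): compare 11 with find_max([1])
find_max([1]) = 1  (base case)
Compare 11 with 1 -> 11
Compare 18 with 11 -> 18
Compare 59 with 18 -> 59
Compare 66 with 59 -> 66
Compare 50 with 66 -> 66

66


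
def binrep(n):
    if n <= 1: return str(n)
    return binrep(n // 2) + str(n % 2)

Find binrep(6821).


binrep(6821) = binrep(3410) + '1'
binrep(3410) = binrep(1705) + '0'
binrep(1705) = binrep(852) + '1'
binrep(852) = binrep(426) + '0'
binrep(426) = binrep(213) + '0'
binrep(213) = binrep(106) + '1'
binrep(106) = binrep(53) + '0'
binrep(53) = binrep(26) + '1'
binrep(26) = binrep(13) + '0'
binrep(13) = binrep(6) + '1'
binrep(6) = binrep(3) + '0'
binrep(3) = binrep(1) + '1'
binrep(1) = '1'  (base case)
Concatenating: '1' + '1' + '0' + '1' + '0' + '1' + '0' + '1' + '0' + '0' + '1' + '0' + '1' = '1101010100101'

1101010100101


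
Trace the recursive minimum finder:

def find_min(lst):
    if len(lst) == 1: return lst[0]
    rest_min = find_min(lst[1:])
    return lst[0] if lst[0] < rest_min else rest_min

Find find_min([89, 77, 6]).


find_min([89, 77, 6]): compare 89 with find_min([77, 6])
find_min([77, 6]): compare 77 with find_min([6])
find_min([6]) = 6  (base case)
Compare 77 with 6 -> 6
Compare 89 with 6 -> 6

6


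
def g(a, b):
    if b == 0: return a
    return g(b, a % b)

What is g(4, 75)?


g(4, 75) = g(75, 4)
g(75, 4) = g(4, 3)
g(4, 3) = g(3, 1)
g(3, 1) = g(1, 0)
g(1, 0) = 1  (base case)

1


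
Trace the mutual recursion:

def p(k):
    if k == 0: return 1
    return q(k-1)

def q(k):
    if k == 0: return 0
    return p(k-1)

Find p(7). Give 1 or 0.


p(7) = q(6)
q(6) = p(5)
p(5) = q(4)
q(4) = p(3)
p(3) = q(2)
q(2) = p(1)
p(1) = q(0)
q(0) = 0  (base case)
Result: 0

0


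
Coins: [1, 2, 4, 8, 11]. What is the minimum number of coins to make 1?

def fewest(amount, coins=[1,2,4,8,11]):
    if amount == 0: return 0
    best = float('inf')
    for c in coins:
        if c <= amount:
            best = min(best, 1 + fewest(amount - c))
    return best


Building up with DP:
fewest(0) = 0
fewest(1) = min(1+fewest(0)=1+0=1) = 1

1


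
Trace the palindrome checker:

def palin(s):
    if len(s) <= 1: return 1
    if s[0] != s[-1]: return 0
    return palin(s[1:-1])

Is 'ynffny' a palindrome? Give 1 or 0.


palin('ynffny'): s[0]='y' == s[-1]='y' -> check palin('nffn')
palin('nffn'): s[0]='n' == s[-1]='n' -> check palin('ff')
palin('ff'): s[0]='f' == s[-1]='f' -> check palin('')
palin(''): len <= 1 -> return 1  (base case)
Result: 1 (palindrome)

1


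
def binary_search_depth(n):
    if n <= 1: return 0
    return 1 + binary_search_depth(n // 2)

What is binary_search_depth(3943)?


3943 / 2 = 1971
1971 / 2 = 985
985 / 2 = 492
492 / 2 = 246
246 / 2 = 123
123 / 2 = 61
61 / 2 = 30
30 / 2 = 15
15 / 2 = 7
7 / 2 = 3
3 / 2 = 1
Reached 1 after 11 halvings

11


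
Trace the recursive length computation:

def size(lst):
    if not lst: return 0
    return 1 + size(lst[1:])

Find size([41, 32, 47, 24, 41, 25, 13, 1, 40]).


size([41, 32, 47, 24, 41, 25, 13, 1, 40]) = 1 + size([32, 47, 24, 41, 25, 13, 1, 40])
size([32, 47, 24, 41, 25, 13, 1, 40]) = 1 + size([47, 24, 41, 25, 13, 1, 40])
size([47, 24, 41, 25, 13, 1, 40]) = 1 + size([24, 41, 25, 13, 1, 40])
size([24, 41, 25, 13, 1, 40]) = 1 + size([41, 25, 13, 1, 40])
size([41, 25, 13, 1, 40]) = 1 + size([25, 13, 1, 40])
size([25, 13, 1, 40]) = 1 + size([13, 1, 40])
size([13, 1, 40]) = 1 + size([1, 40])
size([1, 40]) = 1 + size([40])
size([40]) = 1 + size([])
size([]) = 0  (base case)
Unwinding: 1 + 1 + 1 + 1 + 1 + 1 + 1 + 1 + 1 + 0 = 9

9


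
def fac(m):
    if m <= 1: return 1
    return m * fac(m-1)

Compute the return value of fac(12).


fac(12)
= 12 * fac(11)
= 12 * 11 * fac(10)
= 12 * 11 * 10 * fac(9)
= 12 * 11 * 10 * 9 * fac(8)
= 12 * 11 * 10 * 9 * 8 * fac(7)
= 12 * 11 * 10 * 9 * 8 * 7 * fac(6)
= 12 * 11 * 10 * 9 * 8 * 7 * 6 * fac(5)
= 12 * 11 * 10 * 9 * 8 * 7 * 6 * 5 * fac(4)
= 12 * 11 * 10 * 9 * 8 * 7 * 6 * 5 * 4 * fac(3)
= 12 * 11 * 10 * 9 * 8 * 7 * 6 * 5 * 4 * 3 * fac(2)
= 12 * 11 * 10 * 9 * 8 * 7 * 6 * 5 * 4 * 3 * 2 * fac(1)
= 12 * 11 * 10 * 9 * 8 * 7 * 6 * 5 * 4 * 3 * 2 * 1
= 479001600

479001600


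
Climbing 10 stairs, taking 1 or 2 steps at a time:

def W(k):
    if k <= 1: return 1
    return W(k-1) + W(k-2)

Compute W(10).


Building up from base cases:
W(0) = 1
W(1) = 1
W(2) = W(1) + W(0) = 1 + 1 = 2
W(3) = W(2) + W(1) = 2 + 1 = 3
W(4) = W(3) + W(2) = 3 + 2 = 5
W(5) = W(4) + W(3) = 5 + 3 = 8
W(6) = W(5) + W(4) = 8 + 5 = 13
W(7) = W(6) + W(5) = 13 + 8 = 21
W(8) = W(7) + W(6) = 21 + 13 = 34
W(9) = W(8) + W(7) = 34 + 21 = 55
W(10) = W(9) + W(8) = 55 + 34 = 89

89


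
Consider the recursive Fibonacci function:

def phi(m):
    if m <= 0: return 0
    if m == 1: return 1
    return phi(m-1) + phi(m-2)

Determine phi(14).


Computing phi(14) bottom-up:
phi(0) = 0
phi(1) = 1
phi(2) = phi(1) + phi(0) = 1 + 0 = 1
phi(3) = phi(2) + phi(1) = 1 + 1 = 2
phi(4) = phi(3) + phi(2) = 2 + 1 = 3
phi(5) = phi(4) + phi(3) = 3 + 2 = 5
phi(6) = phi(5) + phi(4) = 5 + 3 = 8
phi(7) = phi(6) + phi(5) = 8 + 5 = 13
phi(8) = phi(7) + phi(6) = 13 + 8 = 21
phi(9) = phi(8) + phi(7) = 21 + 13 = 34
phi(10) = phi(9) + phi(8) = 34 + 21 = 55
phi(11) = phi(10) + phi(9) = 55 + 34 = 89
phi(12) = phi(11) + phi(10) = 89 + 55 = 144
phi(13) = phi(12) + phi(11) = 144 + 89 = 233
phi(14) = phi(13) + phi(12) = 233 + 144 = 377

377


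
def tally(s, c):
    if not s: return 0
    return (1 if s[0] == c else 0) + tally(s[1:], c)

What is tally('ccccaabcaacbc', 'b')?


s[0]='c' != 'b' -> 0
s[0]='c' != 'b' -> 0
s[0]='c' != 'b' -> 0
s[0]='c' != 'b' -> 0
s[0]='a' != 'b' -> 0
s[0]='a' != 'b' -> 0
s[0]='b' == 'b' -> 1
s[0]='c' != 'b' -> 0
s[0]='a' != 'b' -> 0
s[0]='a' != 'b' -> 0
s[0]='c' != 'b' -> 0
s[0]='b' == 'b' -> 1
s[0]='c' != 'b' -> 0
Sum: 0 + 0 + 0 + 0 + 0 + 0 + 1 + 0 + 0 + 0 + 0 + 1 + 0 = 2

2


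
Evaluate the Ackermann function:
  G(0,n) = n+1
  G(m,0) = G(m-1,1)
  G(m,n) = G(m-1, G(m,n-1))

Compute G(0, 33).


G(0, 33) = 34
Result: G(0, 33) = 34

34


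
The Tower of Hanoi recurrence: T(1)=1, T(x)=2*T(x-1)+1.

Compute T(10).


T(10) = 2 * T(9) + 1
T(9) = 2 * T(8) + 1
T(8) = 2 * T(7) + 1
T(7) = 2 * T(6) + 1
T(6) = 2 * T(5) + 1
T(5) = 2 * T(4) + 1
T(4) = 2 * T(3) + 1
T(3) = 2 * T(2) + 1
T(2) = 2 * T(1) + 1
T(1) = 1  (base case)
T(2) = 2 * 1 + 1 = 3
T(3) = 2 * 3 + 1 = 7
T(4) = 2 * 7 + 1 = 15
T(5) = 2 * 15 + 1 = 31
T(6) = 2 * 31 + 1 = 63
T(7) = 2 * 63 + 1 = 127
T(8) = 2 * 127 + 1 = 255
T(9) = 2 * 255 + 1 = 511
T(10) = 2 * 511 + 1 = 1023

1023


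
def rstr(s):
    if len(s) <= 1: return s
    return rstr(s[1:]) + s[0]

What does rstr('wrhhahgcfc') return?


rstr('wrhhahgcfc') = rstr('rhhahgcfc') + 'w'
rstr('rhhahgcfc') = rstr('hhahgcfc') + 'r'
rstr('hhahgcfc') = rstr('hahgcfc') + 'h'
rstr('hahgcfc') = rstr('ahgcfc') + 'h'
rstr('ahgcfc') = rstr('hgcfc') + 'a'
rstr('hgcfc') = rstr('gcfc') + 'h'
rstr('gcfc') = rstr('cfc') + 'g'
rstr('cfc') = rstr('fc') + 'c'
rstr('fc') = rstr('c') + 'f'
rstr('c') = 'c'  (base case)
Concatenating: 'c' + 'f' + 'c' + 'g' + 'h' + 'a' + 'h' + 'h' + 'r' + 'w' = 'cfcghahhrw'

cfcghahhrw


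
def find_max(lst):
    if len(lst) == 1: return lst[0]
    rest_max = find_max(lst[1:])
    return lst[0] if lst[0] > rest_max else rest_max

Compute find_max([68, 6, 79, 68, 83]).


find_max([68, 6, 79, 68, 83]): compare 68 with find_max([6, 79, 68, 83])
find_max([6, 79, 68, 83]): compare 6 with find_max([79, 68, 83])
find_max([79, 68, 83]): compare 79 with find_max([68, 83])
find_max([68, 83]): compare 68 with find_max([83])
find_max([83]) = 83  (base case)
Compare 68 with 83 -> 83
Compare 79 with 83 -> 83
Compare 6 with 83 -> 83
Compare 68 with 83 -> 83

83


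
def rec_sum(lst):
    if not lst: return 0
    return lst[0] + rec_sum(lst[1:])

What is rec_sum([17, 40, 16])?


rec_sum([17, 40, 16]) = 17 + rec_sum([40, 16])
rec_sum([40, 16]) = 40 + rec_sum([16])
rec_sum([16]) = 16 + rec_sum([])
rec_sum([]) = 0  (base case)
Total: 17 + 40 + 16 + 0 = 73

73


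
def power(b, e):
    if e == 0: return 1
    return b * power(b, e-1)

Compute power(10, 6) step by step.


power(10, 6)
= 10 * power(10, 5)
= 10 * 10 * power(10, 4)
= 10 * 10 * 10 * power(10, 3)
= 10 * 10 * 10 * 10 * power(10, 2)
= 10 * 10 * 10 * 10 * 10 * power(10, 1)
= 10 * 10 * 10 * 10 * 10 * 10 * power(10, 0)
= 10 * 10 * 10 * 10 * 10 * 10 * 1
= 1000000

1000000


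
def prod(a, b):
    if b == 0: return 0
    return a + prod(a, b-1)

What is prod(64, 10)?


prod(64, 10) = 64 + prod(64, 9)
prod(64, 9) = 64 + prod(64, 8)
prod(64, 8) = 64 + prod(64, 7)
prod(64, 7) = 64 + prod(64, 6)
prod(64, 6) = 64 + prod(64, 5)
prod(64, 5) = 64 + prod(64, 4)
prod(64, 4) = 64 + prod(64, 3)
prod(64, 3) = 64 + prod(64, 2)
prod(64, 2) = 64 + prod(64, 1)
prod(64, 1) = 64 + prod(64, 0)
prod(64, 0) = 0  (base case)
Total: 64 + 64 + 64 + 64 + 64 + 64 + 64 + 64 + 64 + 64 + 0 = 640

640


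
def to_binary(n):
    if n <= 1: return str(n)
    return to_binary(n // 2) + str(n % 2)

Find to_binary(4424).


to_binary(4424) = to_binary(2212) + '0'
to_binary(2212) = to_binary(1106) + '0'
to_binary(1106) = to_binary(553) + '0'
to_binary(553) = to_binary(276) + '1'
to_binary(276) = to_binary(138) + '0'
to_binary(138) = to_binary(69) + '0'
to_binary(69) = to_binary(34) + '1'
to_binary(34) = to_binary(17) + '0'
to_binary(17) = to_binary(8) + '1'
to_binary(8) = to_binary(4) + '0'
to_binary(4) = to_binary(2) + '0'
to_binary(2) = to_binary(1) + '0'
to_binary(1) = '1'  (base case)
Concatenating: '1' + '0' + '0' + '0' + '1' + '0' + '1' + '0' + '0' + '1' + '0' + '0' + '0' = '1000101001000'

1000101001000


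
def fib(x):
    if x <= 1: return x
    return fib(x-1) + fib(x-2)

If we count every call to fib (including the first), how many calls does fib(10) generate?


Let C(n) = total calls for fib(n)
C(0) = 1, C(1) = 1
C(2) = 1 + C(1) + C(0) = 1 + 1 + 1 = 3
C(3) = 1 + C(2) + C(1) = 1 + 3 + 1 = 5
C(4) = 1 + C(3) + C(2) = 1 + 5 + 3 = 9
C(5) = 1 + C(4) + C(3) = 1 + 9 + 5 = 15
C(6) = 1 + C(5) + C(4) = 1 + 15 + 9 = 25
C(7) = 1 + C(6) + C(5) = 1 + 25 + 15 = 41
C(8) = 1 + C(7) + C(6) = 1 + 41 + 25 = 67
C(9) = 1 + C(8) + C(7) = 1 + 67 + 41 = 109
C(10) = 1 + C(9) + C(8) = 1 + 109 + 67 = 177

177


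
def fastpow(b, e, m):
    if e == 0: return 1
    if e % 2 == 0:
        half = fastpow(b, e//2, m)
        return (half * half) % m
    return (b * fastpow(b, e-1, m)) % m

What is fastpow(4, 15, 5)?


fastpow(4, 15, 5): e is odd, compute fastpow(4, 14, 5)
  fastpow(4, 14, 5): e is even, compute fastpow(4, 7, 5)
    fastpow(4, 7, 5): e is odd, compute fastpow(4, 6, 5)
      fastpow(4, 6, 5): e is even, compute fastpow(4, 3, 5)
        fastpow(4, 3, 5): e is odd, compute fastpow(4, 2, 5)
          fastpow(4, 2, 5): e is even, compute fastpow(4, 1, 5)
          fastpow(4, 1, 5): e is odd, compute fastpow(4, 0, 5)
          fastpow(4, 0, 5) = 1
          (4 * 1) % 5 = 4
          half=4, (4*4) % 5 = 1
        (4 * 1) % 5 = 4
      half=4, (4*4) % 5 = 1
    (4 * 1) % 5 = 4
  half=4, (4*4) % 5 = 1
(4 * 1) % 5 = 4

4


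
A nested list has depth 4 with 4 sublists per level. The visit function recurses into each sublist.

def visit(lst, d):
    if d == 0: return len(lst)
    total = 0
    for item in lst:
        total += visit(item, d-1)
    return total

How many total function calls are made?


At depth 0 (root): 1 call
At depth 1: each of 1 parents calls visit on 4 children = 4 calls
At depth 2: each of 4 parents calls visit on 4 children = 16 calls
At depth 3: each of 16 parents calls visit on 4 children = 64 calls
At depth 4: each of 64 parents calls visit on 4 children = 256 calls
Total: 1 + 4 + 16 + 64 + 256 = 341

341


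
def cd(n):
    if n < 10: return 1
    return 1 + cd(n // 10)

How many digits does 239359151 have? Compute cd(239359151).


cd(239359151) = 1 + cd(23935915)
cd(23935915) = 1 + cd(2393591)
cd(2393591) = 1 + cd(239359)
cd(239359) = 1 + cd(23935)
cd(23935) = 1 + cd(2393)
cd(2393) = 1 + cd(239)
cd(239) = 1 + cd(23)
cd(23) = 1 + cd(2)
cd(2) = 1  (base case: 2 < 10)
Unwinding: 1 + 1 + 1 + 1 + 1 + 1 + 1 + 1 + 1 = 9

9


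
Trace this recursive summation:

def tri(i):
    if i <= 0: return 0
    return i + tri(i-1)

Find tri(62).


tri(62)
= 62 + 61 + 60 + 59 + 58 + 57 + 56 + 55 + 54 + 53 + 52 + 51 + 50 + 49 + 48 + 47 + 46 + 45 + 44 + 43 + 42 + 41 + 40 + 39 + 38 + 37 + 36 + 35 + 34 + 33 + 32 + 31 + 30 + 29 + 28 + 27 + 26 + 25 + 24 + 23 + 22 + 21 + 20 + 19 + 18 + 17 + 16 + 15 + 14 + 13 + 12 + 11 + 10 + 9 + 8 + 7 + 6 + 5 + 4 + 3 + 2 + 1 + tri(0)
= 62 + 61 + 60 + 59 + 58 + 57 + 56 + 55 + 54 + 53 + 52 + 51 + 50 + 49 + 48 + 47 + 46 + 45 + 44 + 43 + 42 + 41 + 40 + 39 + 38 + 37 + 36 + 35 + 34 + 33 + 32 + 31 + 30 + 29 + 28 + 27 + 26 + 25 + 24 + 23 + 22 + 21 + 20 + 19 + 18 + 17 + 16 + 15 + 14 + 13 + 12 + 11 + 10 + 9 + 8 + 7 + 6 + 5 + 4 + 3 + 2 + 1 + 0
= 1953

1953


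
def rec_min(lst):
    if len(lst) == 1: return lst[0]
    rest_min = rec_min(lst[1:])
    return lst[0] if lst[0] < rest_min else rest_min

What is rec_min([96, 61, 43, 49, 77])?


rec_min([96, 61, 43, 49, 77]): compare 96 with rec_min([61, 43, 49, 77])
rec_min([61, 43, 49, 77]): compare 61 with rec_min([43, 49, 77])
rec_min([43, 49, 77]): compare 43 with rec_min([49, 77])
rec_min([49, 77]): compare 49 with rec_min([77])
rec_min([77]) = 77  (base case)
Compare 49 with 77 -> 49
Compare 43 with 49 -> 43
Compare 61 with 43 -> 43
Compare 96 with 43 -> 43

43


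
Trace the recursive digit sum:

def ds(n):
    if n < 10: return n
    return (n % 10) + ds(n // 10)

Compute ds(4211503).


ds(4211503) = 3 + ds(421150)
ds(421150) = 0 + ds(42115)
ds(42115) = 5 + ds(4211)
ds(4211) = 1 + ds(421)
ds(421) = 1 + ds(42)
ds(42) = 2 + ds(4)
ds(4) = 4  (base case)
Total: 3 + 0 + 5 + 1 + 1 + 2 + 4 = 16

16


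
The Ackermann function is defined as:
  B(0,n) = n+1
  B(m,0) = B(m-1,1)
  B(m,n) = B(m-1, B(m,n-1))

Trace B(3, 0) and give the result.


B(3, 0) = B(2, 1)
  B(2, 1) = B(1, B(2, 0))
    B(2, 0) = B(1, 1)
      B(1, 1) = B(0, B(1, 0))
        B(1, 0) = B(0, 1)
          B(0, 1) = 2
        = B(0, 2)
        B(0, 2) = 3
    = B(1, 3)
    B(1, 3) = B(0, B(1, 2))
      B(1, 2) = B(0, B(1, 1))
        B(1, 1) = B(0, B(1, 0))
          B(1, 0) = B(0, 1)
          B(0, 1) = 2
          = B(0, 2)
          B(0, 2) = 3
        = B(0, 3)
        B(0, 3) = 4
      = B(0, 4)
      B(0, 4) = 5
Result: B(3, 0) = 5

5


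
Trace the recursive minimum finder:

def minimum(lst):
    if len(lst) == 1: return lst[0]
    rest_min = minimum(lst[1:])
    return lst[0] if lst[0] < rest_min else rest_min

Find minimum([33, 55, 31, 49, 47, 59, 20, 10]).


minimum([33, 55, 31, 49, 47, 59, 20, 10]): compare 33 with minimum([55, 31, 49, 47, 59, 20, 10])
minimum([55, 31, 49, 47, 59, 20, 10]): compare 55 with minimum([31, 49, 47, 59, 20, 10])
minimum([31, 49, 47, 59, 20, 10]): compare 31 with minimum([49, 47, 59, 20, 10])
minimum([49, 47, 59, 20, 10]): compare 49 with minimum([47, 59, 20, 10])
minimum([47, 59, 20, 10]): compare 47 with minimum([59, 20, 10])
minimum([59, 20, 10]): compare 59 with minimum([20, 10])
minimum([20, 10]): compare 20 with minimum([10])
minimum([10]) = 10  (base case)
Compare 20 with 10 -> 10
Compare 59 with 10 -> 10
Compare 47 with 10 -> 10
Compare 49 with 10 -> 10
Compare 31 with 10 -> 10
Compare 55 with 10 -> 10
Compare 33 with 10 -> 10

10


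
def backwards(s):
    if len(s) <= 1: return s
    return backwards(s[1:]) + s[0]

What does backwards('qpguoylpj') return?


backwards('qpguoylpj') = backwards('pguoylpj') + 'q'
backwards('pguoylpj') = backwards('guoylpj') + 'p'
backwards('guoylpj') = backwards('uoylpj') + 'g'
backwards('uoylpj') = backwards('oylpj') + 'u'
backwards('oylpj') = backwards('ylpj') + 'o'
backwards('ylpj') = backwards('lpj') + 'y'
backwards('lpj') = backwards('pj') + 'l'
backwards('pj') = backwards('j') + 'p'
backwards('j') = 'j'  (base case)
Concatenating: 'j' + 'p' + 'l' + 'y' + 'o' + 'u' + 'g' + 'p' + 'q' = 'jplyougpq'

jplyougpq
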